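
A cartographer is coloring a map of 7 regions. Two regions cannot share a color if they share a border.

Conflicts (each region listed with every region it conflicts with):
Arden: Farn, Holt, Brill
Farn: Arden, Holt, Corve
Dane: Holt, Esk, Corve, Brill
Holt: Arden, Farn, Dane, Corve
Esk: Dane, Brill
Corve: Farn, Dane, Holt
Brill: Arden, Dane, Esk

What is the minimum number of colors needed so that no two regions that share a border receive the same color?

Arden, Farn, Holt are mutually in conflict, so at least 3 colors are needed.
One proper 3-coloring: Arden=3, Farn=2, Dane=2, Holt=1, Esk=3, Corve=3, Brill=1. Every pair that conflicts lands in different colors.

3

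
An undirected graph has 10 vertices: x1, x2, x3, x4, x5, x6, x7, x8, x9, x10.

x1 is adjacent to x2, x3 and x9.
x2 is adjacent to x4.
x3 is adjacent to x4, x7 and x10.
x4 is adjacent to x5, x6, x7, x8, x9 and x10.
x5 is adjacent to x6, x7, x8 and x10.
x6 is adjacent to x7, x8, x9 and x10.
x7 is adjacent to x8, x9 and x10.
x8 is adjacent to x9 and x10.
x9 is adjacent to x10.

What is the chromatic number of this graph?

6

x4, x6, x7, x8, x9, x10 form a clique, so at least 6 colors are needed.
6 colors suffice: color 1 → {x1, x4}; color 2 → {x2, x7}; color 3 → {x10}; color 4 → {x3, x5, x9}; color 5 → {x6}; color 6 → {x8}. Every edge joins two different colors.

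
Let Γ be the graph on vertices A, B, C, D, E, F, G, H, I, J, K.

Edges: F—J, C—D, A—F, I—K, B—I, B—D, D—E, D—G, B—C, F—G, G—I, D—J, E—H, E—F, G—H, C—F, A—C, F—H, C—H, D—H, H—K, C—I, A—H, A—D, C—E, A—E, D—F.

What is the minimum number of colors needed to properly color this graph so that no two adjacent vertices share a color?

6

A, C, D, E, F, H are mutually adjacent (a clique of size 6), so at least 6 colors are needed.
6 colors suffice: color 1 → {D, I}; color 2 → {B, F, K}; color 3 → {C, G, J}; color 4 → {H}; color 5 → {A}; color 6 → {E}. No two adjacent vertices share a color.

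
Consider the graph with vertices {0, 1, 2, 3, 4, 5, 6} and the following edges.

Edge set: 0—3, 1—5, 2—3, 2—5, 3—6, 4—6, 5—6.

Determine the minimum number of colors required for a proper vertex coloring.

2

1 and 5 are adjacent, so at least 2 colors are needed.
2 colors suffice: color red → {3, 4, 5}; color blue → {0, 1, 2, 6}. Every edge joins two different colors.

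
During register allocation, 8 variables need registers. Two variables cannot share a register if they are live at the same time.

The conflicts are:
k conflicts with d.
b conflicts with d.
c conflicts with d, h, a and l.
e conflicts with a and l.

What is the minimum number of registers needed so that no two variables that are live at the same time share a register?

c and h conflict, so at least 2 registers are needed.
2 registers suffice: register 1 → {k, b, c, e}; register 2 → {d, h, a, l}. Each listed conflict is separated.

2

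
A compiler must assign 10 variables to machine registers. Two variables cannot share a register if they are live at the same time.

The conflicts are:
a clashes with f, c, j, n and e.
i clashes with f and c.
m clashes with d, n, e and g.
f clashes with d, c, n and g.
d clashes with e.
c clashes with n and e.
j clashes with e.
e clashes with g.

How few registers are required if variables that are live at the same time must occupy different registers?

4

a, f, c, n pairwise conflict, so at least 4 registers are needed.
4 registers suffice: a=3, i=3, m=2, f=1, d=3, c=2, j=2, n=4, e=1, g=3. Each listed conflict is separated.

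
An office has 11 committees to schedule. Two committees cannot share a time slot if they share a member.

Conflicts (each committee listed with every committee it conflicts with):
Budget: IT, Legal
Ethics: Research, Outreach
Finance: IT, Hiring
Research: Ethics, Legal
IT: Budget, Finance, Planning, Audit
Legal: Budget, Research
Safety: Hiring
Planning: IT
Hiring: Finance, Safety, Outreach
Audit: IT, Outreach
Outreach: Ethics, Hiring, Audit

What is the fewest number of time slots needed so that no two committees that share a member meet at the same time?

3

The cycle IT-Finance-Hiring-Outreach-Audit-IT has odd length 5, so it cannot be 2-colored; at least 3 time slots are needed.
Using 3 time slots: Budget=2, Ethics=1, Finance=2, Research=2, IT=1, Legal=1, Safety=2, Planning=2, Hiring=1, Audit=3, Outreach=2. Each listed conflict is separated.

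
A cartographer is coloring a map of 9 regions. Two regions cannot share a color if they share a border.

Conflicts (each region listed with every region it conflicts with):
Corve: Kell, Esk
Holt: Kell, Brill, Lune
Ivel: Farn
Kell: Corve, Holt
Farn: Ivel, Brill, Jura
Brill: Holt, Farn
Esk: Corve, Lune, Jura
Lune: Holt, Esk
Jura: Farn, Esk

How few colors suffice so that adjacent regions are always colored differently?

The cycle Corve-Kell-Holt-Lune-Esk-Corve has odd length 5, so it cannot be 2-colored; at least 3 colors are needed.
3 colors suffice: Corve=3, Holt=1, Ivel=2, Kell=2, Farn=1, Brill=2, Esk=1, Lune=2, Jura=2. No two conflicting regions share a color.

3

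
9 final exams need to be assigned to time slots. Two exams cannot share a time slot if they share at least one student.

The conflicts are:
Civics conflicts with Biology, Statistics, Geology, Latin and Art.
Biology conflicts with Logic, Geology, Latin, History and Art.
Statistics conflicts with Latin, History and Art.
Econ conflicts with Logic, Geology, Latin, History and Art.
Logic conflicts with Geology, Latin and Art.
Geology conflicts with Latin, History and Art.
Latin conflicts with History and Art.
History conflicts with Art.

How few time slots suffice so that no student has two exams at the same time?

5

Civics, Biology, Geology, Latin, Art are mutually in conflict, so at least 5 time slots are needed.
5 time slots suffice: time slot 1 → {Art}; time slot 2 → {Latin}; time slot 3 → {Statistics, Geology}; time slot 4 → {Biology, Econ}; time slot 5 → {Civics, Logic, History}. Each listed conflict is separated.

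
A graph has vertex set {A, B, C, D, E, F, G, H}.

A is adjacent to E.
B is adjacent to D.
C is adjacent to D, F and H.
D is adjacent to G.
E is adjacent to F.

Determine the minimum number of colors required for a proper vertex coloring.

B and D are adjacent, so at least 2 colors are needed.
2 colors suffice: A=1, B=2, C=2, D=1, E=2, F=1, G=2, H=1. No two adjacent vertices share a color.

2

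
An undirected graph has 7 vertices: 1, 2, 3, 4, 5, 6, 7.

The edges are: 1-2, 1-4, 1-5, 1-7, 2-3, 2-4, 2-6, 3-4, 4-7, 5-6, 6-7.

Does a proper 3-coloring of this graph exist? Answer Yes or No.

The chromatic number is 3. 1, 2, 4 are mutually adjacent, so at least 3 colors are needed.
3 colors suffice: color red → {1, 3, 6}; color blue → {2, 5, 7}; color green → {4}.
That is already a proper 3-coloring.

Yes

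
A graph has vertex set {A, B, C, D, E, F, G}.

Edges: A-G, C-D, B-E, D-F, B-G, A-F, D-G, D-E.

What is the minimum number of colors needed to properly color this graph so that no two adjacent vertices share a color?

2

D and E are adjacent, so at least 2 colors are needed.
2 colors suffice: color 1 → {A, B, D}; color 2 → {C, E, F, G}. No two adjacent vertices share a color.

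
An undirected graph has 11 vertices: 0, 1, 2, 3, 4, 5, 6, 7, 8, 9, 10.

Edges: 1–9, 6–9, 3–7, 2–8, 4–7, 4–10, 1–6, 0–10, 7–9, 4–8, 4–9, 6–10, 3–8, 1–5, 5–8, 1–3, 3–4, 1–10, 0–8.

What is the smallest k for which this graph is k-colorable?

3

4, 7, 9 are pairwise adjacent, so at least 3 colors are needed.
One proper 3-coloring: 0=red, 1=red, 2=red, 3=green, 4=red, 5=green, 6=blue, 7=blue, 8=blue, 9=green, 10=green. Each edge has distinct colors on its endpoints.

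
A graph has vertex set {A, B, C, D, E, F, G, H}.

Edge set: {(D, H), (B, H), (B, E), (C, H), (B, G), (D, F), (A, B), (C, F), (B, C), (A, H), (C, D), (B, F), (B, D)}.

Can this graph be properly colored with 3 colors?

No

B, C, D, F are mutually adjacent (a clique of size 4), so at least 4 colors are needed.
So 3 colors are not enough.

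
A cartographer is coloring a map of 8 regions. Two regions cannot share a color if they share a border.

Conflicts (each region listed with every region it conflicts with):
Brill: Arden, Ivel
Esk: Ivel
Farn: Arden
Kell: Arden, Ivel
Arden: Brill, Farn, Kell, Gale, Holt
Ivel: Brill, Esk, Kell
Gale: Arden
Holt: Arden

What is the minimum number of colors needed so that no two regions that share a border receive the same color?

2

Arden and Holt conflict, so at least 2 colors are needed.
2 colors suffice: Brill=2, Esk=2, Farn=2, Kell=2, Arden=1, Ivel=1, Gale=2, Holt=2. Each listed conflict is separated.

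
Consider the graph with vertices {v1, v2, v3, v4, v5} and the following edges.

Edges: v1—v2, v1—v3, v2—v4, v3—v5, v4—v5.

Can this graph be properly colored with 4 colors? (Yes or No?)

Yes

The chromatic number is 3. The cycle v2-v4-v5-v3-v1-v2 has odd length 5, so it cannot be 2-colored; at least 3 colors are needed.
A valid assignment using 3 colors: v1=1, v2=3, v3=2, v4=2, v5=1.
Since 4 ≥ 3, a proper 4-coloring certainly exists.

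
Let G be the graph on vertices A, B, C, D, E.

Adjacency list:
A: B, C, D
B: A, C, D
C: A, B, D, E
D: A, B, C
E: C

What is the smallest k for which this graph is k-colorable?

A, B, C, D form a clique, so at least 4 colors are needed.
4 colors suffice: color red → {C}; color blue → {B, E}; color green → {A}; color yellow → {D}. Each edge has distinct colors on its endpoints.

4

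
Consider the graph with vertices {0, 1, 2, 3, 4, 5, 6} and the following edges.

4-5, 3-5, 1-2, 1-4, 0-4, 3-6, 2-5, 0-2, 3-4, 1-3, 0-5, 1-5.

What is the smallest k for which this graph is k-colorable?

1, 3, 4, 5 form a clique, so at least 4 colors are needed.
4 colors suffice: color a → {5, 6}; color b → {0, 1}; color c → {2, 4}; color d → {3}. Each edge has distinct colors on its endpoints.

4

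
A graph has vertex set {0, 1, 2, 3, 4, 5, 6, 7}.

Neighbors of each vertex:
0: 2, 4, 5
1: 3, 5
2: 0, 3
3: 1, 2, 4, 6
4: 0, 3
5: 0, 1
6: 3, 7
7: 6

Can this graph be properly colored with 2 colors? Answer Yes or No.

The cycle 0-4-3-1-5-0 has odd length 5, so it cannot be 2-colored; at least 3 colors are needed.
So 2 colors are not enough.

No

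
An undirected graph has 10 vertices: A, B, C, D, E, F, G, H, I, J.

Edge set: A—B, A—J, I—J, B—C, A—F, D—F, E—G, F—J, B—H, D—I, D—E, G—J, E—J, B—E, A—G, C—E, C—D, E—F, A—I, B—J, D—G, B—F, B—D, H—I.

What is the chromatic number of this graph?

A, B, F, J are pairwise adjacent (a clique of size 4), so at least 4 colors are needed.
4 colors suffice: color red → {B, G, I}; color blue → {A, E, H}; color green → {D, J}; color yellow → {C, F}. No two adjacent vertices share a color.

4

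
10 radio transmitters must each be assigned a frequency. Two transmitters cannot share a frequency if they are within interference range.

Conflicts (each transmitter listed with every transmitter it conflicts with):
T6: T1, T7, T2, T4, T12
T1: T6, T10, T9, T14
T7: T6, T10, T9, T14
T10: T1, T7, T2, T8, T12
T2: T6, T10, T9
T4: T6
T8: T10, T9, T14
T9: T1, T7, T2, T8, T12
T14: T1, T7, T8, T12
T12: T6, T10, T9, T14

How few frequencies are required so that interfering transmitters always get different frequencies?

T6 and T4 conflict, so at least 2 frequencies are needed.
Using 2 frequencies: T6=1, T1=2, T7=2, T10=1, T2=2, T4=2, T8=2, T9=1, T14=1, T12=2. Each listed conflict is separated.

2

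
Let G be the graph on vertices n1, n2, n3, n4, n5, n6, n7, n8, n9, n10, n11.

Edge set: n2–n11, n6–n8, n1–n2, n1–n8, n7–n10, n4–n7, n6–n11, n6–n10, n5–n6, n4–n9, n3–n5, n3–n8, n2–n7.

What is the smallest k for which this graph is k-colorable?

The cycle n10-n7-n2-n11-n6-n10 has odd length 5, so it cannot be 2-colored; at least 3 colors are needed.
One proper 3-coloring: n1=green, n2=red, n3=red, n4=red, n5=blue, n6=red, n7=blue, n8=blue, n9=blue, n10=green, n11=blue. No two adjacent vertices share a color.

3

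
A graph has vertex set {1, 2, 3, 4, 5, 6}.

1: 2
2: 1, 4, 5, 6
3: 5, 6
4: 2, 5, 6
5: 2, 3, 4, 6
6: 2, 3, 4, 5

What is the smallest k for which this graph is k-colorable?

4

2, 4, 5, 6 are mutually adjacent (a clique of size 4), so at least 4 colors are needed.
4 colors suffice: 1=a, 2=c, 3=c, 4=d, 5=a, 6=b. Every edge joins two different colors.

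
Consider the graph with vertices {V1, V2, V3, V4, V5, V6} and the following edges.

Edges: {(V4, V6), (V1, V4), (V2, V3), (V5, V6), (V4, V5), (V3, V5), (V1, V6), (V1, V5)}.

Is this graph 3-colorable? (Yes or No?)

No

V1, V4, V5, V6 are mutually adjacent (a clique of size 4), so at least 4 colors are needed.
So 3 colors are not enough.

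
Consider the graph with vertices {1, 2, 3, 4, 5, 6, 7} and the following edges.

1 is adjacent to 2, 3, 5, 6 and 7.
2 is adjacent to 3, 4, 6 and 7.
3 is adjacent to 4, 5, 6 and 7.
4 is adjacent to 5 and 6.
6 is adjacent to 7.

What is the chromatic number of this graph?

5

1, 2, 3, 6, 7 are mutually adjacent (a clique of size 5), so at least 5 colors are needed.
5 colors suffice: color a → {3}; color b → {5, 6}; color c → {2}; color d → {1, 4}; color e → {7}. Each edge has distinct colors on its endpoints.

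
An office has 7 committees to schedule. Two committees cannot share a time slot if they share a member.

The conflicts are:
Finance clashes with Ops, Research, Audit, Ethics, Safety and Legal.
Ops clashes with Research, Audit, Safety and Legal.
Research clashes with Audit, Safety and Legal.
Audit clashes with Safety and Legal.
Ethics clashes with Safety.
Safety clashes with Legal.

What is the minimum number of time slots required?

Finance, Ops, Research, Audit, Safety, Legal all conflict with each other, so at least 6 time slots are needed.
Using 6 time slots: Finance=2, Ops=6, Research=5, Audit=4, Ethics=3, Safety=1, Legal=3. No two conflicting committees share a time slot.

6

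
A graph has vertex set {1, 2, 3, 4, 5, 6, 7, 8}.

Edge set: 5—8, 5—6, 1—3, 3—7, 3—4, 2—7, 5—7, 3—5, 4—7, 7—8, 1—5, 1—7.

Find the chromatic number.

4

1, 3, 5, 7 are pairwise adjacent (a clique of size 4), so at least 4 colors are needed.
One proper 4-coloring: 1=yellow, 2=blue, 3=green, 4=blue, 5=blue, 6=red, 7=red, 8=green. Each edge has distinct colors on its endpoints.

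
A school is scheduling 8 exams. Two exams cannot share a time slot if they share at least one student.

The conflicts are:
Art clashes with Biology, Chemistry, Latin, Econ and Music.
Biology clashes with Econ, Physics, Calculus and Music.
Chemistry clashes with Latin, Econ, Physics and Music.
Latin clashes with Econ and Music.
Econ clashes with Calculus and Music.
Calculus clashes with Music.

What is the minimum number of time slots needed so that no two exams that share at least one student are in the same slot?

Art, Chemistry, Latin, Econ, Music all conflict with each other, so at least 5 time slots are needed.
5 time slots suffice: Art=3, Biology=4, Chemistry=4, Latin=5, Econ=1, Physics=1, Calculus=3, Music=2. Each listed conflict is separated.

5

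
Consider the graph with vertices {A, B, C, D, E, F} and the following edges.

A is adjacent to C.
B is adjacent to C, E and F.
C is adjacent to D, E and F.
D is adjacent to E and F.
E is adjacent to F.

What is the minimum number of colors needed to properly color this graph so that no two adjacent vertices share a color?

B, C, E, F are pairwise adjacent (a clique of size 4), so at least 4 colors are needed.
A valid assignment using 4 colors: A=blue, B=yellow, C=red, D=yellow, E=blue, F=green. No two adjacent vertices share a color.

4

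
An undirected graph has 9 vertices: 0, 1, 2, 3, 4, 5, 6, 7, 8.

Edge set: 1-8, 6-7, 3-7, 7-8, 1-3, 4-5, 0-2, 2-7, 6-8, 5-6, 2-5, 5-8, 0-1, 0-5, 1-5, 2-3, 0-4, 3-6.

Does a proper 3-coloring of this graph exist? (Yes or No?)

Yes

The chromatic number is 3. 1, 5, 8 are mutually adjacent, so at least 3 colors are needed.
A valid assignment using 3 colors: 0=b, 1=c, 2=c, 3=b, 4=c, 5=a, 6=c, 7=a, 8=b.
That is already a proper 3-coloring.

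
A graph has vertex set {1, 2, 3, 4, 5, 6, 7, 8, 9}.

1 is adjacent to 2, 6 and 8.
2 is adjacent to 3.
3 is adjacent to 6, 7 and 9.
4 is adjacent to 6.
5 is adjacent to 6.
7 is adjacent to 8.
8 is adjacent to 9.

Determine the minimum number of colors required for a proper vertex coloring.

3

The cycle 8-1-2-3-7-8 has odd length 5, so it cannot be 2-colored; at least 3 colors are needed.
One proper 3-coloring: 1=b, 2=a, 3=b, 4=b, 5=b, 6=a, 7=c, 8=a, 9=c. No two adjacent vertices share a color.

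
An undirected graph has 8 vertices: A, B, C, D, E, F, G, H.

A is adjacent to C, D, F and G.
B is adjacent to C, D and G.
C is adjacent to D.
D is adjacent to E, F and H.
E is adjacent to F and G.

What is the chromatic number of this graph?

D, E, F are pairwise adjacent, so at least 3 colors are needed.
3 colors suffice: color 1 → {D, G}; color 2 → {A, B, E, H}; color 3 → {C, F}. Each edge has distinct colors on its endpoints.

3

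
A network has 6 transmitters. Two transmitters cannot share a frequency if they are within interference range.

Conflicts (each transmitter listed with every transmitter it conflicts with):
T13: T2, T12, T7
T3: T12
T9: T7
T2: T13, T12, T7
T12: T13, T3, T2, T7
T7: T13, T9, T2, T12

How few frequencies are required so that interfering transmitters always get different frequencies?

4

T13, T2, T12, T7 all conflict with each other, so at least 4 frequencies are needed.
Using 4 frequencies: T13=3, T3=1, T9=2, T2=4, T12=2, T7=1. No two conflicting transmitters share a frequency.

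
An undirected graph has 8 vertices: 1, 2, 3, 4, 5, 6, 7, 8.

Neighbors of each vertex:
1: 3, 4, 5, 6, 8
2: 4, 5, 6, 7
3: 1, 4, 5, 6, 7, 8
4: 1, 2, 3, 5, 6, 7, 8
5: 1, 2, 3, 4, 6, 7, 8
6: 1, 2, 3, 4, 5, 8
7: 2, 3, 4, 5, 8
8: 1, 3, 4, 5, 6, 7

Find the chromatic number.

1, 3, 4, 5, 6, 8 are mutually adjacent (a clique of size 6), so at least 6 colors are needed.
One proper 6-coloring: 1=f, 2=c, 3=c, 4=b, 5=a, 6=d, 7=d, 8=e. No two adjacent vertices share a color.

6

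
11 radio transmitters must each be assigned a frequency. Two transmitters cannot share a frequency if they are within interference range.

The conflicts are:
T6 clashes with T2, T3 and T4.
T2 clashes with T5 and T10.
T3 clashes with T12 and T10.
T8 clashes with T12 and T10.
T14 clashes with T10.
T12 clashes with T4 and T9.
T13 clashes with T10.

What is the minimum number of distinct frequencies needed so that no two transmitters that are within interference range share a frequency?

2

T8 and T12 conflict, so at least 2 frequencies are needed.
2 frequencies suffice: frequency 1 → {T6, T5, T12, T10}; frequency 2 → {T2, T3, T8, T14, T4, T13, T9}. Every pair that conflicts lands in different frequencies.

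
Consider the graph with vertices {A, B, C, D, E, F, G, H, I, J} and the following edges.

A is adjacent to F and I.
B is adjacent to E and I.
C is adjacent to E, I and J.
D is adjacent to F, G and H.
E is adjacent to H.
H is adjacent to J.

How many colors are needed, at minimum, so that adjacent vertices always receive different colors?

The cycle I-C-E-H-D-F-A-I has odd length 7, so it cannot be 2-colored; at least 3 colors are needed.
One proper 3-coloring: A=green, B=red, C=red, D=blue, E=blue, F=red, G=red, H=red, I=blue, J=blue. Each edge has distinct colors on its endpoints.

3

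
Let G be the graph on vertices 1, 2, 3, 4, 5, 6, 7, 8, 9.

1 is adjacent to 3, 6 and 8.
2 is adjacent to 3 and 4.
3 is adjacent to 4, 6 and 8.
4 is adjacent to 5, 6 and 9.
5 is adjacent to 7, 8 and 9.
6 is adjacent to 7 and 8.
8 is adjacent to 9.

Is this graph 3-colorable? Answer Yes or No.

No

1, 3, 6, 8 are pairwise adjacent (a clique of size 4), so at least 4 colors are needed.
So 3 colors are not enough.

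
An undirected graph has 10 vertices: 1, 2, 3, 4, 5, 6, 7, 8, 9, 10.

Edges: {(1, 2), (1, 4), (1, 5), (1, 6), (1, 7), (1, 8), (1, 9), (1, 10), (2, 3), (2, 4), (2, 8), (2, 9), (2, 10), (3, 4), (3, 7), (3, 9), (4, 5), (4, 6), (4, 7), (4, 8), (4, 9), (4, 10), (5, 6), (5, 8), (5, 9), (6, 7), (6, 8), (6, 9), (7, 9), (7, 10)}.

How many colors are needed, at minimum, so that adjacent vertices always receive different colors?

1, 4, 5, 6, 9 are pairwise adjacent (a clique of size 5), so at least 5 colors are needed.
A valid assignment using 5 colors: 1=blue, 2=yellow, 3=blue, 4=red, 5=purple, 6=yellow, 7=purple, 8=green, 9=green, 10=green. No two adjacent vertices share a color.

5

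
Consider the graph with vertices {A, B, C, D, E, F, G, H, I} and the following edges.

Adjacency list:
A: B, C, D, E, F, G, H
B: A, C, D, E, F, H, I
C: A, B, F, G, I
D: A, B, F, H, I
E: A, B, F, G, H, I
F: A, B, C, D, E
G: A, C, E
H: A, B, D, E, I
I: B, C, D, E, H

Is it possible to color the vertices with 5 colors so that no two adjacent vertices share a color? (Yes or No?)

Yes

The chromatic number is 4. A, B, C, F are pairwise adjacent (a clique of size 4), so at least 4 colors are needed.
A valid assignment using 4 colors: A=1, B=2, C=3, D=3, E=3, F=4, G=2, H=4, I=1.
Since 5 ≥ 4, a proper 5-coloring certainly exists.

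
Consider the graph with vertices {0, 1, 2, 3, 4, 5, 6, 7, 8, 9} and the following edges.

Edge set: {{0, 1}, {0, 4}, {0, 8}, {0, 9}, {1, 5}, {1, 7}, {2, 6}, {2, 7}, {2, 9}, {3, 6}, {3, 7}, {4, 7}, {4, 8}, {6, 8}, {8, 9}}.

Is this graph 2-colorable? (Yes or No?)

No

0, 8, 9 are pairwise adjacent, so at least 3 colors are needed.
So 2 colors are not enough.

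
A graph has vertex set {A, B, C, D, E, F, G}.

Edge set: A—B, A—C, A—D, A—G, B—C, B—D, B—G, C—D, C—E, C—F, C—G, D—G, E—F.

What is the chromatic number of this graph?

5

A, B, C, D, G are mutually adjacent (a clique of size 5), so at least 5 colors are needed.
5 colors suffice: A=purple, B=green, C=red, D=blue, E=green, F=blue, G=yellow. Every edge joins two different colors.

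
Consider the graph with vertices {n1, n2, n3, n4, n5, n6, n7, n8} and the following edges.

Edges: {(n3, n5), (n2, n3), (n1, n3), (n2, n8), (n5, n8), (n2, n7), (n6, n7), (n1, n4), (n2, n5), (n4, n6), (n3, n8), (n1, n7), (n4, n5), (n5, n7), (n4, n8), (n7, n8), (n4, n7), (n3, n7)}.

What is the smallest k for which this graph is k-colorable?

n2, n3, n5, n7, n8 are pairwise adjacent (a clique of size 5), so at least 5 colors are needed.
5 colors suffice: color 1 → {n7}; color 2 → {n3, n4}; color 3 → {n1, n5, n6}; color 4 → {n8}; color 5 → {n2}. Every edge joins two different colors.

5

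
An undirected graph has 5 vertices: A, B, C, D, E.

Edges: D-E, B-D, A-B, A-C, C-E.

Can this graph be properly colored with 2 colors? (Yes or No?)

No

The cycle B-D-E-C-A-B has odd length 5, so it cannot be 2-colored; at least 3 colors are needed.
So 2 colors are not enough.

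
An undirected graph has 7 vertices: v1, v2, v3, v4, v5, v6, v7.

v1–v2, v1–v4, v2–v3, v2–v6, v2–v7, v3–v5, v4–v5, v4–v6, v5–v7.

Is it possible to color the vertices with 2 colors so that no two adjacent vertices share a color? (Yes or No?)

The cycle v6-v2-v3-v5-v4-v6 has odd length 5, so it cannot be 2-colored; at least 3 colors are needed.
So 2 colors are not enough.

No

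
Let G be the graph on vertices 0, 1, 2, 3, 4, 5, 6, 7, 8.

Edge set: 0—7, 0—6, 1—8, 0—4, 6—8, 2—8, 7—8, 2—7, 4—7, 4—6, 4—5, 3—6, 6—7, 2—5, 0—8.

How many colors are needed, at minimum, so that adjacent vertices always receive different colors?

0, 4, 6, 7 are mutually adjacent (a clique of size 4), so at least 4 colors are needed.
A valid assignment using 4 colors: 0=yellow, 1=red, 2=green, 3=red, 4=blue, 5=red, 6=green, 7=red, 8=blue. Every edge joins two different colors.

4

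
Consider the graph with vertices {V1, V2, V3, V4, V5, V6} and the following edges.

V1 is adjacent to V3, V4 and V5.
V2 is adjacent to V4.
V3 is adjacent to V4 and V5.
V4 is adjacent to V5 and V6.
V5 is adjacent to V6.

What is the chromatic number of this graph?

4

V1, V3, V4, V5 form a clique, so at least 4 colors are needed.
One proper 4-coloring: V1=yellow, V2=blue, V3=green, V4=red, V5=blue, V6=green. No two adjacent vertices share a color.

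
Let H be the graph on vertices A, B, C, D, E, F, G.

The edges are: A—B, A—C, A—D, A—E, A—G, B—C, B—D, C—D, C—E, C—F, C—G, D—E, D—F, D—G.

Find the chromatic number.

4

A, B, C, D are pairwise adjacent (a clique of size 4), so at least 4 colors are needed.
A valid assignment using 4 colors: A=green, B=yellow, C=red, D=blue, E=yellow, F=green, G=yellow. Every edge joins two different colors.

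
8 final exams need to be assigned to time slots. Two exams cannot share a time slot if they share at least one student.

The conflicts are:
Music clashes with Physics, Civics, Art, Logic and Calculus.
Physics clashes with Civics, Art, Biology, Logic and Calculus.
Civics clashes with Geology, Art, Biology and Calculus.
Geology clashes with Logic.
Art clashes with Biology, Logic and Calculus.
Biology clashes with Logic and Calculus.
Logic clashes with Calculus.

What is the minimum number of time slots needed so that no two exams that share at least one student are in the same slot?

Music, Physics, Art, Logic, Calculus all conflict with each other, so at least 5 time slots are needed.
5 time slots suffice: time slot 1 → {Geology, Calculus}; time slot 2 → {Physics}; time slot 3 → {Art}; time slot 4 → {Civics, Logic}; time slot 5 → {Music, Biology}. Each listed conflict is separated.

5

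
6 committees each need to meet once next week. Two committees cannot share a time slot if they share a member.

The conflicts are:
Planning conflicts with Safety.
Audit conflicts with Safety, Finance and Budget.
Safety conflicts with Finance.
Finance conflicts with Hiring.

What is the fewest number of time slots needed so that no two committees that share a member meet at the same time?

Audit, Safety, Finance pairwise conflict, so at least 3 time slots are needed.
3 time slots suffice: time slot 1 → {Planning, Audit, Hiring}; time slot 2 → {Safety, Budget}; time slot 3 → {Finance}. Every pair that conflicts lands in different time slots.

3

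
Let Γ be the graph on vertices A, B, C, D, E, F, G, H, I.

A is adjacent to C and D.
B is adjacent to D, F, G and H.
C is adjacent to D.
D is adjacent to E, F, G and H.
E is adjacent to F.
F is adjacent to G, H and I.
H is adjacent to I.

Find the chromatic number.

4

B, D, F, G are mutually adjacent (a clique of size 4), so at least 4 colors are needed.
One proper 4-coloring: A=2, B=3, C=3, D=1, E=3, F=2, G=4, H=4, I=1. No two adjacent vertices share a color.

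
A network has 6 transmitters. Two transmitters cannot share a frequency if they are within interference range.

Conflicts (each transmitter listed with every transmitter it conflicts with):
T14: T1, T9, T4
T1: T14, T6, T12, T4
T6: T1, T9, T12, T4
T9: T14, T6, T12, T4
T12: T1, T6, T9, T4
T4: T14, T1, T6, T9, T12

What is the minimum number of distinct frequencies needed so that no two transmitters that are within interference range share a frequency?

4

T6, T9, T12, T4 pairwise conflict, so at least 4 frequencies are needed.
4 frequencies suffice: frequency 1 → {T4}; frequency 2 → {T14, T6}; frequency 3 → {T1, T9}; frequency 4 → {T12}. No two conflicting transmitters share a frequency.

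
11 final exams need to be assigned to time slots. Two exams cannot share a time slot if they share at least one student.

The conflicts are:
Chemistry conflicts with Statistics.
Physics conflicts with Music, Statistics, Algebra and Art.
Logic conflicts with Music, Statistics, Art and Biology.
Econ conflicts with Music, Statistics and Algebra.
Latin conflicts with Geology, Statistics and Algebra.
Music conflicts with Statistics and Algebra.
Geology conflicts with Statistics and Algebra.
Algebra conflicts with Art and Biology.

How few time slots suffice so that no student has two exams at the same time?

3

Logic, Music, Statistics pairwise conflict, so at least 3 time slots are needed.
3 time slots suffice: Chemistry=2, Physics=3, Logic=3, Econ=3, Latin=2, Music=2, Geology=3, Statistics=1, Algebra=1, Art=2, Biology=2. Each listed conflict is separated.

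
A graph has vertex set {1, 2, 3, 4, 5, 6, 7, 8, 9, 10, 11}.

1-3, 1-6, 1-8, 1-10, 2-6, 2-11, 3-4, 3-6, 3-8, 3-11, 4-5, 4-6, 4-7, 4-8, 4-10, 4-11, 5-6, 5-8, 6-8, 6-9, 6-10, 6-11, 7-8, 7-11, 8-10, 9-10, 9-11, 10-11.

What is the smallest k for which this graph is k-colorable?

4, 5, 6, 8 are pairwise adjacent (a clique of size 4), so at least 4 colors are needed.
4 colors suffice: color red → {6, 7}; color blue → {1, 2, 4, 9}; color green → {8, 11}; color yellow → {3, 5, 10}. Every edge joins two different colors.

4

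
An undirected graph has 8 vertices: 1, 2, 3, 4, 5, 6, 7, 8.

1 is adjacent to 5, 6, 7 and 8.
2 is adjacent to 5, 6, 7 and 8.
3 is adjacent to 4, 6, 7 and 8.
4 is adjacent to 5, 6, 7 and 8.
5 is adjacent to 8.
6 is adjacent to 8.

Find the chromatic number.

3, 4, 6, 8 are mutually adjacent (a clique of size 4), so at least 4 colors are needed.
4 colors suffice: color a → {7, 8}; color b → {5, 6}; color c → {1, 2, 4}; color d → {3}. Each edge has distinct colors on its endpoints.

4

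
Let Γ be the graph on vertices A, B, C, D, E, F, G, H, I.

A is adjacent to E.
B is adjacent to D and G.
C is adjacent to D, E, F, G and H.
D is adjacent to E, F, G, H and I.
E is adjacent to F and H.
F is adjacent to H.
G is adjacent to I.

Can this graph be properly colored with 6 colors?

Yes

The chromatic number is 5. C, D, E, F, H are pairwise adjacent (a clique of size 5), so at least 5 colors are needed.
5 colors suffice: color 1 → {A, D}; color 2 → {E, G}; color 3 → {B, C, I}; color 4 → {F}; color 5 → {H}.
Since 6 ≥ 5, a proper 6-coloring certainly exists.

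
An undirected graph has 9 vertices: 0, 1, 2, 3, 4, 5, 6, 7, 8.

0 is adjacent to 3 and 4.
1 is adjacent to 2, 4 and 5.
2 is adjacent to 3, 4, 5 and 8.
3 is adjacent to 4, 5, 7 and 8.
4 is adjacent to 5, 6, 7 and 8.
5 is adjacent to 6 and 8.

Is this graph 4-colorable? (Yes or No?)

2, 3, 4, 5, 8 form a clique, so at least 5 colors are needed.
So 4 colors are not enough.

No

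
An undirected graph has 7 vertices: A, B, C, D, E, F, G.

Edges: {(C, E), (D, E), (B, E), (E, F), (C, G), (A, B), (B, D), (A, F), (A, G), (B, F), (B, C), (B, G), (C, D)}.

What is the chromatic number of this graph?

B, C, D, E are mutually adjacent (a clique of size 4), so at least 4 colors are needed.
A valid assignment using 4 colors: A=blue, B=red, C=blue, D=yellow, E=green, F=yellow, G=green. No two adjacent vertices share a color.

4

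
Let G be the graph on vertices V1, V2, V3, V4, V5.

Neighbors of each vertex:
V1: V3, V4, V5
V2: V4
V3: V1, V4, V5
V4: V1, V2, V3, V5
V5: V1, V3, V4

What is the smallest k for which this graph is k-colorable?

4

V1, V3, V4, V5 are mutually adjacent (a clique of size 4), so at least 4 colors are needed.
One proper 4-coloring: V1=3, V2=2, V3=2, V4=1, V5=4. Every edge joins two different colors.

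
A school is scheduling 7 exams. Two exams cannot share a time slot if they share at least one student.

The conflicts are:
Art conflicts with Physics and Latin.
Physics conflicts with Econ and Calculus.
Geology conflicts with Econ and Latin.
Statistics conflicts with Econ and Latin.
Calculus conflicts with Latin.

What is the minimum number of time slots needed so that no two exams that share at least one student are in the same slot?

The cycle Art-Latin-Geology-Econ-Physics-Art has odd length 5, so it cannot be 2-colored; at least 3 time slots are needed.
A valid assignment using 3 time slots: Art=2, Physics=1, Geology=3, Statistics=3, Econ=2, Calculus=2, Latin=1. Every pair that conflicts lands in different time slots.

3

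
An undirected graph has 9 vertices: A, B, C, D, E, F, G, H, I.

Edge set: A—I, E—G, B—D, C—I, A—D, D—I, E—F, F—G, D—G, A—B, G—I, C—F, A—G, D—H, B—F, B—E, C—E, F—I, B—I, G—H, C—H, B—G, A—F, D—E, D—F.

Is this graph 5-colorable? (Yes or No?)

No

A, B, D, F, G, I are mutually adjacent (a clique of size 6), so at least 6 colors are needed.
So 5 colors are not enough.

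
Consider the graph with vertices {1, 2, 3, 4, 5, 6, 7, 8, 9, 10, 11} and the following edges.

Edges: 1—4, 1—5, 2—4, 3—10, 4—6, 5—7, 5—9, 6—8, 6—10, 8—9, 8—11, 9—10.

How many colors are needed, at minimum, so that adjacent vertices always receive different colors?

6 and 10 are adjacent, so at least 2 colors are needed.
2 colors suffice: color red → {1, 2, 3, 6, 7, 9, 11}; color blue → {4, 5, 8, 10}. Every edge joins two different colors.

2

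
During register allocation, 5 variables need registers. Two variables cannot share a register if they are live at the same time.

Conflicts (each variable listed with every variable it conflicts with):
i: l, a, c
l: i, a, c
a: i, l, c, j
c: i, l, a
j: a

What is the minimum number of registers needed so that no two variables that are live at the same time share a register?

i, l, a, c are mutually in conflict, so at least 4 registers are needed.
4 registers suffice: i=2, l=3, a=1, c=4, j=2. Each listed conflict is separated.

4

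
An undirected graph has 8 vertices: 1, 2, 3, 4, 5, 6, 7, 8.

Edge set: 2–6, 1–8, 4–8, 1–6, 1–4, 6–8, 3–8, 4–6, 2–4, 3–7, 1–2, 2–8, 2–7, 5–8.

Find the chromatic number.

5

1, 2, 4, 6, 8 form a clique, so at least 5 colors are needed.
A valid assignment using 5 colors: 1=e, 2=b, 3=b, 4=d, 5=b, 6=c, 7=a, 8=a. No two adjacent vertices share a color.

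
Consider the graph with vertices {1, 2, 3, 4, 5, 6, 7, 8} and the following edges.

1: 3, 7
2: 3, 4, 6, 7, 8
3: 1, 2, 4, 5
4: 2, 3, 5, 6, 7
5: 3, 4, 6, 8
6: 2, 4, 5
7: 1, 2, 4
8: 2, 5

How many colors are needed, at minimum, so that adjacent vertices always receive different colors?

3

2, 4, 7 form a triangle, so at least 3 colors are needed.
3 colors suffice: color a → {1, 2, 5}; color b → {4, 8}; color c → {3, 6, 7}. No two adjacent vertices share a color.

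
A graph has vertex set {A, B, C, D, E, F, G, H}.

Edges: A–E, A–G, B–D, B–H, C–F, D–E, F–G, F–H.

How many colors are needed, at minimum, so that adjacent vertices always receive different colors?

The cycle A-G-F-H-B-D-E-A has odd length 7, so it cannot be 2-colored; at least 3 colors are needed.
3 colors suffice: A=red, B=green, C=blue, D=red, E=blue, F=red, G=blue, H=blue. Every edge joins two different colors.

3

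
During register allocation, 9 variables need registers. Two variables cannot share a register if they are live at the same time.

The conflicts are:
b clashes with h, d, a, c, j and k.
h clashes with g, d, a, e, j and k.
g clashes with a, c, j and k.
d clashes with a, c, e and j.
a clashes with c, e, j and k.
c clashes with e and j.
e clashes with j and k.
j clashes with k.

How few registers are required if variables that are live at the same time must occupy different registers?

b, d, a, c, j all conflict with each other, so at least 5 registers are needed.
5 registers suffice: register 1 → {j}; register 2 → {a}; register 3 → {h, c}; register 4 → {d, k}; register 5 → {b, g, e}. Each listed conflict is separated.

5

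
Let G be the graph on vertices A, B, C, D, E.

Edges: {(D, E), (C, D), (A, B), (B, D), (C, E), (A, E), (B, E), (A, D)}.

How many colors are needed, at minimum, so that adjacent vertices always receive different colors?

A, B, D, E are mutually adjacent (a clique of size 4), so at least 4 colors are needed.
4 colors suffice: A=4, B=3, C=3, D=1, E=2. Every edge joins two different colors.

4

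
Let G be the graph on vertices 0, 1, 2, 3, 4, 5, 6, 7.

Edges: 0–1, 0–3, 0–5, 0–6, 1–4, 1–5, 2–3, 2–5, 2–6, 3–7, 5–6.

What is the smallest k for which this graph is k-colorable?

3

0, 1, 5 are mutually adjacent, so at least 3 colors are needed.
3 colors suffice: color a → {0, 2, 4, 7}; color b → {3, 5}; color c → {1, 6}. Each edge has distinct colors on its endpoints.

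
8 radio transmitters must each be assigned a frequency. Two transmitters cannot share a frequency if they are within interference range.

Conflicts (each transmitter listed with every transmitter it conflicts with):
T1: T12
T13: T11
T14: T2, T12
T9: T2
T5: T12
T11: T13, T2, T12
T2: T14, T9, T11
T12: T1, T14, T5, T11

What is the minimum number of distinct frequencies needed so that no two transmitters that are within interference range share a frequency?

T1 and T12 conflict, so at least 2 frequencies are needed.
2 frequencies suffice: T1=2, T13=1, T14=2, T9=2, T5=2, T11=2, T2=1, T12=1. Every pair that conflicts lands in different frequencies.

2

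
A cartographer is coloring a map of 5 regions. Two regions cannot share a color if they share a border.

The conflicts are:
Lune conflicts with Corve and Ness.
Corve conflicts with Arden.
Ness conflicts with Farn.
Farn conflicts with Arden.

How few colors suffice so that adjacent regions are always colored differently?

3

The cycle Arden-Farn-Ness-Lune-Corve-Arden has odd length 5, so it cannot be 2-colored; at least 3 colors are needed.
One proper 3-coloring: Lune=2, Corve=1, Ness=1, Farn=2, Arden=3. Every pair that conflicts lands in different colors.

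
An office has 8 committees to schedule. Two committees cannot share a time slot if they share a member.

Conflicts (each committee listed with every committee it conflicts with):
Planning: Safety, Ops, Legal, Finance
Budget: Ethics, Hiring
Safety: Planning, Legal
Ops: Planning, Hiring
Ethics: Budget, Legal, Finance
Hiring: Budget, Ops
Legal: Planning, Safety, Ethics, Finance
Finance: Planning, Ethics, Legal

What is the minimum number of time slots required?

Planning, Safety, Legal all conflict with each other, so at least 3 time slots are needed.
3 time slots suffice: time slot 1 → {Planning, Ethics, Hiring}; time slot 2 → {Budget, Ops, Legal}; time slot 3 → {Safety, Finance}. No two conflicting committees share a time slot.

3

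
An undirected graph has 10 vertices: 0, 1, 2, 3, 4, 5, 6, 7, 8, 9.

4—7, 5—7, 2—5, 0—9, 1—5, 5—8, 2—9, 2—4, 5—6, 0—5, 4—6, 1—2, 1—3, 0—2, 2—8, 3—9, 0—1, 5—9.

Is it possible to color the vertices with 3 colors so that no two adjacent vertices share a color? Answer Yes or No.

0, 2, 5, 9 form a clique, so at least 4 colors are needed.
So 3 colors are not enough.

No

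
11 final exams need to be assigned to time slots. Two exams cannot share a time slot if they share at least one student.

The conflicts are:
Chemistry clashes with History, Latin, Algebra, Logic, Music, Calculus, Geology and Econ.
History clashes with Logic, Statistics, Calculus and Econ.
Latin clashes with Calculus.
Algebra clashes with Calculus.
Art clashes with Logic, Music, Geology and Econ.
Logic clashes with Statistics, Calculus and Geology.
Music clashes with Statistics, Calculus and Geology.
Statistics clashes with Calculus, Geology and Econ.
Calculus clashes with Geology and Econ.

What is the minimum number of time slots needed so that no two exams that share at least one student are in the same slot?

Chemistry, Music, Calculus, Geology all conflict with each other, so at least 4 time slots are needed.
4 time slots suffice: time slot 1 → {Art, Calculus}; time slot 2 → {Chemistry, Statistics}; time slot 3 → {History, Latin, Algebra, Geology}; time slot 4 → {Logic, Music, Econ}. No two conflicting exams share a time slot.

4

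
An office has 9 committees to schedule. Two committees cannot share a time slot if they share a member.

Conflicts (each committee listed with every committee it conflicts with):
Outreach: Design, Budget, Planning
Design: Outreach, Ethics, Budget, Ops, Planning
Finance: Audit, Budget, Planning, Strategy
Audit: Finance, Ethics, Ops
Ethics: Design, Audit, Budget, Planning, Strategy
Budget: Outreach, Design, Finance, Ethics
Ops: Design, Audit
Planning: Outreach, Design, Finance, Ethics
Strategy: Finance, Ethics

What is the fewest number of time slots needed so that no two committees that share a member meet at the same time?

3

Outreach, Design, Planning are mutually in conflict, so at least 3 time slots are needed.
3 time slots suffice: time slot 1 → {Design, Finance}; time slot 2 → {Outreach, Ethics, Ops}; time slot 3 → {Audit, Budget, Planning, Strategy}. No two conflicting committees share a time slot.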